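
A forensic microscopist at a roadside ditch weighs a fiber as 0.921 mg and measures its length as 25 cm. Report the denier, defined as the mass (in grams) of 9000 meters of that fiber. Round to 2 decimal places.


Denier calculation:
Mass in grams = 0.921 mg / 1000 = 0.000921 g
Length in meters = 25 cm / 100 = 0.25 m
Linear density = mass / length = 0.000921 / 0.25 = 0.003684 g/m
Denier = (g/m) * 9000 = 0.003684 * 9000 = 33.16

33.16


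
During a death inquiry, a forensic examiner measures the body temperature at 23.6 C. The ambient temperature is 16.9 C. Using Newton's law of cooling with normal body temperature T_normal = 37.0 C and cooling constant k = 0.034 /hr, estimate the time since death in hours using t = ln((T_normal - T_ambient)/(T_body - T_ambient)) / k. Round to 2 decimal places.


Using Newton's law of cooling:
t = ln((T_normal - T_ambient) / (T_body - T_ambient)) / k
T_normal - T_ambient = 20.1
T_body - T_ambient = 6.7
Ratio = 3
ln(ratio) = 1.098612
t = 1.098612 / 0.034 = 32.31 hours

32.31


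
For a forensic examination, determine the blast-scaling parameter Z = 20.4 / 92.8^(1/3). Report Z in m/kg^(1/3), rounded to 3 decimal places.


Scaled distance calculation:
W^(1/3) = 92.8^(1/3) = 4.527405
Z = R / W^(1/3) = 20.4 / 4.527405
Z = 4.506 m/kg^(1/3)

4.506


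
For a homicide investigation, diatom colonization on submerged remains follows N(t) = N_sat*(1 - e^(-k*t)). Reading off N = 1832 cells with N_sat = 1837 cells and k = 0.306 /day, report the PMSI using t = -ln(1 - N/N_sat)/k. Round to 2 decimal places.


PMSI from diatom colonization curve:
N / N_sat = 1832 / 1837 = 0.997278
1 - N/N_sat = 0.002722
ln(1 - N/N_sat) = -5.906388
t = -ln(1 - N/N_sat) / k = -(-5.906388) / 0.306 = 19.30 days

19.30


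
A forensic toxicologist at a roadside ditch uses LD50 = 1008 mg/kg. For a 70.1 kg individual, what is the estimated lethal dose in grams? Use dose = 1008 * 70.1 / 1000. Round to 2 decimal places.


Lethal dose calculation:
Lethal dose = LD50 * body_weight / 1000
= 1008 * 70.1 / 1000
= 70660.8 / 1000
= 70.66 g

70.66


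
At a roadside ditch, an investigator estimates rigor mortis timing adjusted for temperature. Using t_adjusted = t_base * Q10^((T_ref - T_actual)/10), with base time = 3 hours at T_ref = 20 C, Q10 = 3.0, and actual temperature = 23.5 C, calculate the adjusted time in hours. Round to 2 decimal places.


Rigor mortis time adjustment:
Exponent = (T_ref - T_actual) / 10 = (20 - 23.5) / 10 = -0.35
Q10 factor = 3.0^-0.35 = 0.68078
t_adjusted = 3 * 0.68078 = 2.04 hours

2.04


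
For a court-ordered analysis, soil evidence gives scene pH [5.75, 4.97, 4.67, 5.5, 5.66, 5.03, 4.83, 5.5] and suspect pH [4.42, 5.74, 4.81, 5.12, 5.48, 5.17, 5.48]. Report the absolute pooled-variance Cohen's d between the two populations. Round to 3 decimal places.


Pooled-variance Cohen's d for soil pH comparison:
Scene mean = 41.91 / 8 = 5.23875
Suspect mean = 36.22 / 7 = 5.174286
Scene sample variance s_s^2 = 0.168813
Suspect sample variance s_c^2 = 0.201929
Pooled variance = ((n_s-1)*s_s^2 + (n_c-1)*s_c^2) / (n_s + n_c - 2) = 0.184097
Pooled SD = sqrt(0.184097) = 0.429065
Mean difference = 0.064464
|d| = |0.064464| / 0.429065 = 0.150

0.150


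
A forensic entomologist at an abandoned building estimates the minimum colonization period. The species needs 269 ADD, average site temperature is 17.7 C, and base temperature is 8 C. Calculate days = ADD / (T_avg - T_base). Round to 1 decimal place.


Insect development time:
Effective temperature = avg_temp - T_base = 17.7 - 8 = 9.7 C
Days = ADD / effective_temp = 269 / 9.7 = 27.7 days

27.7


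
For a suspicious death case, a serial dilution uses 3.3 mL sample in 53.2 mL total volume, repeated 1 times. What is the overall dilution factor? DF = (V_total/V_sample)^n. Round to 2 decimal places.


Dilution factor calculation:
Single dilution = V_total / V_sample = 53.2 / 3.3 ≈ 16.121212
Number of dilutions = 1
Total DF = (53.2 / 3.3)^1 (full precision, rounded at the end) = 16.12

16.12


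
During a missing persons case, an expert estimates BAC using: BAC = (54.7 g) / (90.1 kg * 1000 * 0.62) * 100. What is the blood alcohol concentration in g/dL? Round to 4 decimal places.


Applying the Widmark formula:
BAC = (dose_g / (body_wt * 1000 * r)) * 100
Denominator = 90.1 * 1000 * 0.62 = 55862
BAC = (54.7 / 55862) * 100
BAC = 0.0979 g/dL

0.0979


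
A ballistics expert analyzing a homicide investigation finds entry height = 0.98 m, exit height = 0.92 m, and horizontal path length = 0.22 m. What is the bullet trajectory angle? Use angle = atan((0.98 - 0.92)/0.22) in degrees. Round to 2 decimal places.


Bullet trajectory angle:
Height difference = 0.98 - 0.92 = 0.06 m
angle = atan(0.06 / 0.22)
angle = atan(0.272727)
angle = 15.26 degrees

15.26


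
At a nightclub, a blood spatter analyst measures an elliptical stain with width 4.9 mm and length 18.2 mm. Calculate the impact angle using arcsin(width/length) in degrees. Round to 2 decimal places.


Blood spatter impact angle calculation:
width / length = 4.9 / 18.2 = 0.269231
angle = arcsin(0.269231)
angle = 15.62 degrees

15.62


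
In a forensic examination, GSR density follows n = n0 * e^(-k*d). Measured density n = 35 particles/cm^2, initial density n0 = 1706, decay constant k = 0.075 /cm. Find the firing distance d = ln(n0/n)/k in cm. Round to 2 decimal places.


GSR distance calculation:
n0/n = 1706 / 35 = 48.742857
ln(n0/n) = 3.886559
d = 3.886559 / 0.075 = 51.82 cm

51.82


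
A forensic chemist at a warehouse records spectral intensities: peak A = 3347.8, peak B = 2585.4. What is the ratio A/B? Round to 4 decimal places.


Spectral peak ratio:
Peak A = 3347.8 counts
Peak B = 2585.4 counts
Ratio = 3347.8 / 2585.4 = 1.2949

1.2949


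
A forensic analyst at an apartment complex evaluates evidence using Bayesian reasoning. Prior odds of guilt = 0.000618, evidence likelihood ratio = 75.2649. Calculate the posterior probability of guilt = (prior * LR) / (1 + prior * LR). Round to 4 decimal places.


Bayesian evidence evaluation:
Posterior odds = prior_odds * LR = 0.000618 * 75.2649 = 0.04651371
Posterior probability = posterior_odds / (1 + posterior_odds)
= 0.04651371 / (1 + 0.04651371)
= 0.04651371 / 1.04651371
= 0.0444

0.0444


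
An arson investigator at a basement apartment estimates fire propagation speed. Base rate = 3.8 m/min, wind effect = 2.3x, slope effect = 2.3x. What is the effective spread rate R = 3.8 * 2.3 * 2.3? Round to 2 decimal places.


Fire spread rate calculation:
R = R0 * wind_factor * slope_factor
= 3.8 * 2.3 * 2.3
= 8.74 * 2.3
= 20.10 m/min

20.10


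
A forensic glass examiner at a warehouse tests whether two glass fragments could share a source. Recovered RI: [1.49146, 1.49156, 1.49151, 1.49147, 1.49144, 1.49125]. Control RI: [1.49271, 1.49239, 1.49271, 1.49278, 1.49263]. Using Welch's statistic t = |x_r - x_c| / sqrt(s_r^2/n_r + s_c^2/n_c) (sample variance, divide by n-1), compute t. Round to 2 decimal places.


Welch's t-criterion for glass RI comparison:
Recovered mean = sum / n_r = 8.94869 / 6 = 1.4914483
Control mean = sum / n_c = 7.46322 / 5 = 1.492644
Recovered sample variance s_r^2 = 1.12567e-08
Control sample variance s_c^2 = 2.298e-08
Welch SE (unpooled) = sqrt(s_r^2/n_r + s_c^2/n_c) = sqrt(1.87611e-09 + 4.596e-09) = sqrt(6.47211e-09) = 8.04494e-05
|mean_r - mean_c| = 0.00119567
t = 0.00119567 / 8.04494e-05 = 14.86

14.86


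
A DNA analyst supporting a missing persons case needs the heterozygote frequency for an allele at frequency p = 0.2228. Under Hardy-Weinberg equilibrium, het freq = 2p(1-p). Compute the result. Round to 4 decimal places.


Hardy-Weinberg heterozygote frequency:
q = 1 - p = 1 - 0.2228 = 0.7772
2pq = 2 * 0.2228 * 0.7772 = 0.3463

0.3463


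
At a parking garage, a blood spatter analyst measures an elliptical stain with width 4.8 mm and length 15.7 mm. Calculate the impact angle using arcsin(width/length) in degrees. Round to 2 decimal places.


Blood spatter impact angle calculation:
width / length = 4.8 / 15.7 = 0.305732
angle = arcsin(0.305732)
angle = 17.80 degrees

17.80


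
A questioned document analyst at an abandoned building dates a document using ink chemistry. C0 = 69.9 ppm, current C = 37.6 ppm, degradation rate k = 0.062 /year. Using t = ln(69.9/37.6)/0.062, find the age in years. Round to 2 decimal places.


Document age estimation:
C0/C = 69.9 / 37.6 = 1.859043
ln(C0/C) = 0.620062
t = 0.620062 / 0.062 = 10.00 years

10.00


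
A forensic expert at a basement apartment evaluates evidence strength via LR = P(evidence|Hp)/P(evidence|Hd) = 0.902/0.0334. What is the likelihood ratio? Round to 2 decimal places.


Likelihood ratio calculation:
LR = P(E|Hp) / P(E|Hd)
LR = 0.902 / 0.0334
LR = 27.01

27.01


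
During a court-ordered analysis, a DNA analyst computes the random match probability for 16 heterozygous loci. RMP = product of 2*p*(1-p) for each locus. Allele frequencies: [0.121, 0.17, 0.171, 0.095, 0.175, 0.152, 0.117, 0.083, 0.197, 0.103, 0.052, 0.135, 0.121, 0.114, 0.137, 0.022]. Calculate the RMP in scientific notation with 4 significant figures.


Computing RMP for 16 loci:
Locus 1: 2 * 0.121 * 0.879 = 0.212718
Locus 2: 2 * 0.17 * 0.83 = 0.2822
Locus 3: 2 * 0.171 * 0.829 = 0.283518
Locus 4: 2 * 0.095 * 0.905 = 0.17195
Locus 5: 2 * 0.175 * 0.825 = 0.28875
Locus 6: 2 * 0.152 * 0.848 = 0.257792
Locus 7: 2 * 0.117 * 0.883 = 0.206622
Locus 8: 2 * 0.083 * 0.917 = 0.152222
Locus 9: 2 * 0.197 * 0.803 = 0.316382
Locus 10: 2 * 0.103 * 0.897 = 0.184782
Locus 11: 2 * 0.052 * 0.948 = 0.098592
Locus 12: 2 * 0.135 * 0.865 = 0.23355
Locus 13: 2 * 0.121 * 0.879 = 0.212718
Locus 14: 2 * 0.114 * 0.886 = 0.202008
Locus 15: 2 * 0.137 * 0.863 = 0.236462
Locus 16: 2 * 0.022 * 0.978 = 0.043032
RMP = 4.033e-12

4.033e-12


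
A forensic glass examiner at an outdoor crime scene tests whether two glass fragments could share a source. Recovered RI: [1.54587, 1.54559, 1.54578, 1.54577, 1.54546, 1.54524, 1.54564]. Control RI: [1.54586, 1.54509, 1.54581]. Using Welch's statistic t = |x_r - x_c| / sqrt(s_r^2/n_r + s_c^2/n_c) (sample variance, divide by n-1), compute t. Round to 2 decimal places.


Welch's t-criterion for glass RI comparison:
Recovered mean = sum / n_r = 10.81935 / 7 = 1.5456214
Control mean = sum / n_c = 4.63676 / 3 = 1.5455867
Recovered sample variance s_r^2 = 4.6981e-08
Control sample variance s_c^2 = 1.85633e-07
Welch SE (unpooled) = sqrt(s_r^2/n_r + s_c^2/n_c) = sqrt(6.71156e-09 + 6.18778e-08) = sqrt(6.85894e-08) = 0.000261896
|mean_r - mean_c| = 3.47619e-05
t = 3.47619e-05 / 0.000261896 = 0.13

0.13


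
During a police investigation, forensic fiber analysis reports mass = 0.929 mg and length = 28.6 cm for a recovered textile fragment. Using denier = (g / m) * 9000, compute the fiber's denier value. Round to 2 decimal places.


Denier calculation:
Mass in grams = 0.929 mg / 1000 = 0.000929 g
Length in meters = 28.6 cm / 100 = 0.286 m
Linear density = mass / length = 0.000929 / 0.286 = 0.00324825 g/m
Denier = (g/m) * 9000 = 0.00324825 * 9000 = 29.23

29.23


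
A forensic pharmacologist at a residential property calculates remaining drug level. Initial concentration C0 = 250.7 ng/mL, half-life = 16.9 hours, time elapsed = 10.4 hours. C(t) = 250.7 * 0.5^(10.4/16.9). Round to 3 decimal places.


Drug concentration decay:
Number of half-lives = t / t_half = 10.4 / 16.9 = 0.615385
Decay factor = 0.5^0.615385 = 0.65275567
C(t) = 250.7 * 0.65275567 = 163.646 ng/mL

163.646


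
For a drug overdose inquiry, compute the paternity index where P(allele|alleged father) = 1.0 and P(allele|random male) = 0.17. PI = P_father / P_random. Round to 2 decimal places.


Paternity Index calculation:
PI = P(allele|father) / P(allele|random)
PI = 1.0 / 0.17
PI = 5.88

5.88


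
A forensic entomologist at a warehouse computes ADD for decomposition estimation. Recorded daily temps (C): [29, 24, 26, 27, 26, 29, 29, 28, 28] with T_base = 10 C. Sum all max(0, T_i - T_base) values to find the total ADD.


Computing ADD day by day:
Day 1: max(0, 29 - 10) = 19
Day 2: max(0, 24 - 10) = 14
Day 3: max(0, 26 - 10) = 16
Day 4: max(0, 27 - 10) = 17
Day 5: max(0, 26 - 10) = 16
Day 6: max(0, 29 - 10) = 19
Day 7: max(0, 29 - 10) = 19
Day 8: max(0, 28 - 10) = 18
Day 9: max(0, 28 - 10) = 18
Total ADD = 156

156


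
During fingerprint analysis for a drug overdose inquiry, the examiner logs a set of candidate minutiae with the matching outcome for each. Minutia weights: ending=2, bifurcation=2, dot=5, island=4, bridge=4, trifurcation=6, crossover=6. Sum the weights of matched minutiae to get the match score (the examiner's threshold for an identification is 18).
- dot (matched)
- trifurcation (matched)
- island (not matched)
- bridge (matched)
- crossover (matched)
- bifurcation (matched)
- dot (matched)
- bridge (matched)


Weighted minutiae match score:
  dot: matched, +5 (running total 5)
  trifurcation: matched, +6 (running total 11)
  island: not matched, +0
  bridge: matched, +4 (running total 15)
  crossover: matched, +6 (running total 21)
  bifurcation: matched, +2 (running total 23)
  dot: matched, +5 (running total 28)
  bridge: matched, +4 (running total 32)
Total score = 32
Threshold = 18; verdict = identification

32


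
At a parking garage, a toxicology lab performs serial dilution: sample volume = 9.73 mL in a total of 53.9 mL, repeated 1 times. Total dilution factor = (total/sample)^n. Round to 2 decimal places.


Dilution factor calculation:
Single dilution = V_total / V_sample = 53.9 / 9.73 ≈ 5.539568
Number of dilutions = 1
Total DF = (53.9 / 9.73)^1 (full precision, rounded at the end) = 5.54

5.54


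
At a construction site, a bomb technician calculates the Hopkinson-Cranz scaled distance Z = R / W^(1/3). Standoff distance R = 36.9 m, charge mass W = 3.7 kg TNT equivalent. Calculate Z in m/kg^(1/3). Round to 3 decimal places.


Scaled distance calculation:
W^(1/3) = 3.7^(1/3) = 1.54668
Z = R / W^(1/3) = 36.9 / 1.54668
Z = 23.858 m/kg^(1/3)

23.858


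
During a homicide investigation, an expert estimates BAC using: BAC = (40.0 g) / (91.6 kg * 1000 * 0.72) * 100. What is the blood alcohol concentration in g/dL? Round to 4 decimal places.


Applying the Widmark formula:
BAC = (dose_g / (body_wt * 1000 * r)) * 100
Denominator = 91.6 * 1000 * 0.72 = 65952
BAC = (40.0 / 65952) * 100
BAC = 0.0607 g/dL

0.0607


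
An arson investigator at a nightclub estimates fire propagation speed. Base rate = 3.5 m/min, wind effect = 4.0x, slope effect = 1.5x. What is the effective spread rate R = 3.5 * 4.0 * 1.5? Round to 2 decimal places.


Fire spread rate calculation:
R = R0 * wind_factor * slope_factor
= 3.5 * 4.0 * 1.5
= 14 * 1.5
= 21.00 m/min

21.00


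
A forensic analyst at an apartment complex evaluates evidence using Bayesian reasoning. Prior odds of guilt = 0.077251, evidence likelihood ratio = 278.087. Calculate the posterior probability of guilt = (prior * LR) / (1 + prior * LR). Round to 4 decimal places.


Bayesian evidence evaluation:
Posterior odds = prior_odds * LR = 0.077251 * 278.087 = 21.4825
Posterior probability = posterior_odds / (1 + posterior_odds)
= 21.4825 / (1 + 21.4825)
= 21.4825 / 22.4825
= 0.9555

0.9555


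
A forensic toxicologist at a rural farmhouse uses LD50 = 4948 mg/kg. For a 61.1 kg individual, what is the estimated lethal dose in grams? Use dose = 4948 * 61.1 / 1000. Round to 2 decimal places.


Lethal dose calculation:
Lethal dose = LD50 * body_weight / 1000
= 4948 * 61.1 / 1000
= 302322.8 / 1000
= 302.32 g

302.32


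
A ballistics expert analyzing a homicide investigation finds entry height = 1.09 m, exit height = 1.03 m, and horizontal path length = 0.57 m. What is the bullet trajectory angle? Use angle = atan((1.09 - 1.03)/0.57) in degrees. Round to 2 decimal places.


Bullet trajectory angle:
Height difference = 1.09 - 1.03 = 0.06 m
angle = atan(0.06 / 0.57)
angle = atan(0.105263)
angle = 6.01 degrees

6.01


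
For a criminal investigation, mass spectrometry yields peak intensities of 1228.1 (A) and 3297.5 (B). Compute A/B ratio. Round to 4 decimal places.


Spectral peak ratio:
Peak A = 1228.1 counts
Peak B = 3297.5 counts
Ratio = 1228.1 / 3297.5 = 0.3724

0.3724


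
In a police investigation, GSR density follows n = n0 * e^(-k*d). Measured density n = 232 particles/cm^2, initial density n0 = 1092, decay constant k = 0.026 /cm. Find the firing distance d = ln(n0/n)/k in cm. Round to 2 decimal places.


GSR distance calculation:
n0/n = 1092 / 232 = 4.706897
ln(n0/n) = 1.549029
d = 1.549029 / 0.026 = 59.58 cm

59.58


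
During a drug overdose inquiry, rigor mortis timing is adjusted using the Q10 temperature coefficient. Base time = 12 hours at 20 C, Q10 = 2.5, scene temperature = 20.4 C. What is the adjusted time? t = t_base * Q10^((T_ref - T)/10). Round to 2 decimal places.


Rigor mortis time adjustment:
Exponent = (T_ref - T_actual) / 10 = (20 - 20.4) / 10 = -0.04
Q10 factor = 2.5^-0.04 = 0.96401
t_adjusted = 12 * 0.96401 = 11.57 hours

11.57


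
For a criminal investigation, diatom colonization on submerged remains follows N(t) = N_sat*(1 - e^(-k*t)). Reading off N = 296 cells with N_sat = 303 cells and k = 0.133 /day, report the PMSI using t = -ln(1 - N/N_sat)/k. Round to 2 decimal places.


PMSI from diatom colonization curve:
N / N_sat = 296 / 303 = 0.976898
1 - N/N_sat = 0.023102
ln(1 - N/N_sat) = -3.767836
t = -ln(1 - N/N_sat) / k = -(-3.767836) / 0.133 = 28.33 days

28.33


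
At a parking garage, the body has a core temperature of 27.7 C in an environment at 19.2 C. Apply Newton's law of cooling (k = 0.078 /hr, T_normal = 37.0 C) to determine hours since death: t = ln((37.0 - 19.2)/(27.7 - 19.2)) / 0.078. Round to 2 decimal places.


Using Newton's law of cooling:
t = ln((T_normal - T_ambient) / (T_body - T_ambient)) / k
T_normal - T_ambient = 17.8
T_body - T_ambient = 8.5
Ratio = 2.094118
ln(ratio) = 0.739132
t = 0.739132 / 0.078 = 9.48 hours

9.48


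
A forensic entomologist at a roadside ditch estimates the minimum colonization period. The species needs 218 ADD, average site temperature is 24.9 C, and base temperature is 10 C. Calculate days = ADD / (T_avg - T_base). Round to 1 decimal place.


Insect development time:
Effective temperature = avg_temp - T_base = 24.9 - 10 = 14.9 C
Days = ADD / effective_temp = 218 / 14.9 = 14.6 days

14.6


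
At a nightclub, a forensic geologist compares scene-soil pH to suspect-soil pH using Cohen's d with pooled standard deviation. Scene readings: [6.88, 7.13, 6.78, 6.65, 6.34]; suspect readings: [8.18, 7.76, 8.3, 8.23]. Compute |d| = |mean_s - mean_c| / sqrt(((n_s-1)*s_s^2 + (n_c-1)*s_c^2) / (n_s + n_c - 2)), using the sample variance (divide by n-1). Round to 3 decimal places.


Pooled-variance Cohen's d for soil pH comparison:
Scene mean = 33.78 / 5 = 6.756
Suspect mean = 32.47 / 4 = 8.1175
Scene sample variance s_s^2 = 0.08503
Suspect sample variance s_c^2 = 0.059225
Pooled variance = ((n_s-1)*s_s^2 + (n_c-1)*s_c^2) / (n_s + n_c - 2) = 0.073971
Pooled SD = sqrt(0.073971) = 0.271976
Mean difference = -1.3615
|d| = |-1.3615| / 0.271976 = 5.006

5.006


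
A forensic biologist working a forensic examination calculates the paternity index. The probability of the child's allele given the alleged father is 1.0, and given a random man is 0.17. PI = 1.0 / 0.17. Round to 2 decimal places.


Paternity Index calculation:
PI = P(allele|father) / P(allele|random)
PI = 1.0 / 0.17
PI = 5.88

5.88


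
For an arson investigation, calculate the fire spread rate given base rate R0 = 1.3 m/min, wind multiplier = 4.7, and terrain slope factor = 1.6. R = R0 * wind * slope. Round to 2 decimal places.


Fire spread rate calculation:
R = R0 * wind_factor * slope_factor
= 1.3 * 4.7 * 1.6
= 6.11 * 1.6
= 9.78 m/min

9.78


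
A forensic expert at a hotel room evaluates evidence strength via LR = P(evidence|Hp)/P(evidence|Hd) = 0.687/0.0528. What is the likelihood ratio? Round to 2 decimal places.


Likelihood ratio calculation:
LR = P(E|Hp) / P(E|Hd)
LR = 0.687 / 0.0528
LR = 13.01

13.01


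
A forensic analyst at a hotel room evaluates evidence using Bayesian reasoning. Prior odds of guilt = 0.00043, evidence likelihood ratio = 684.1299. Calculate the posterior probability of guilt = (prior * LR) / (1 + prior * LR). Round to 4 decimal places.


Bayesian evidence evaluation:
Posterior odds = prior_odds * LR = 0.00043 * 684.1299 = 0.2941759
Posterior probability = posterior_odds / (1 + posterior_odds)
= 0.2941759 / (1 + 0.2941759)
= 0.2941759 / 1.2941759
= 0.2273

0.2273


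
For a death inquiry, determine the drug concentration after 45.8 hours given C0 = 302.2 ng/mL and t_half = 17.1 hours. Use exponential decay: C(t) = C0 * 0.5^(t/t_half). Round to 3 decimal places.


Drug concentration decay:
Number of half-lives = t / t_half = 45.8 / 17.1 = 2.678363
Decay factor = 0.5^2.678363 = 0.15621848
C(t) = 302.2 * 0.15621848 = 47.209 ng/mL

47.209


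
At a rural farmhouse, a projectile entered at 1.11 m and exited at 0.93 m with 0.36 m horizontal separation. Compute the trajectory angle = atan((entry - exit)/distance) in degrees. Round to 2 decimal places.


Bullet trajectory angle:
Height difference = 1.11 - 0.93 = 0.18 m
angle = atan(0.18 / 0.36)
angle = atan(0.5)
angle = 26.57 degrees

26.57


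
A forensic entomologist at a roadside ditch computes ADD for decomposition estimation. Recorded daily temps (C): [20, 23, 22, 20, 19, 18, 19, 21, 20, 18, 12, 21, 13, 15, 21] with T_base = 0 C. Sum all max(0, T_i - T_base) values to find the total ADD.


Computing ADD day by day:
Day 1: max(0, 20 - 0) = 20
Day 2: max(0, 23 - 0) = 23
Day 3: max(0, 22 - 0) = 22
Day 4: max(0, 20 - 0) = 20
Day 5: max(0, 19 - 0) = 19
Day 6: max(0, 18 - 0) = 18
Day 7: max(0, 19 - 0) = 19
Day 8: max(0, 21 - 0) = 21
Day 9: max(0, 20 - 0) = 20
Day 10: max(0, 18 - 0) = 18
Day 11: max(0, 12 - 0) = 12
Day 12: max(0, 21 - 0) = 21
Day 13: max(0, 13 - 0) = 13
Day 14: max(0, 15 - 0) = 15
Day 15: max(0, 21 - 0) = 21
Total ADD = 282

282


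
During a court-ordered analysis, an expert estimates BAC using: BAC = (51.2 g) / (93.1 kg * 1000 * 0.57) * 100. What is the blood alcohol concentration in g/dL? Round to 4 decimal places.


Applying the Widmark formula:
BAC = (dose_g / (body_wt * 1000 * r)) * 100
Denominator = 93.1 * 1000 * 0.57 = 53067
BAC = (51.2 / 53067) * 100
BAC = 0.0965 g/dL

0.0965


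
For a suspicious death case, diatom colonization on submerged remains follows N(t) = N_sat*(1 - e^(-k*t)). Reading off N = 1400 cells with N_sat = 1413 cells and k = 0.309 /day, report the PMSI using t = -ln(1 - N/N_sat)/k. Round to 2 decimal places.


PMSI from diatom colonization curve:
N / N_sat = 1400 / 1413 = 0.9908
1 - N/N_sat = 0.0092
ln(1 - N/N_sat) = -4.688552
t = -ln(1 - N/N_sat) / k = -(-4.688552) / 0.309 = 15.17 days

15.17


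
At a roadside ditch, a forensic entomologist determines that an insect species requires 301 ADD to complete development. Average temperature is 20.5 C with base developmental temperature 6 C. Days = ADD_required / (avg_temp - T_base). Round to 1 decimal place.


Insect development time:
Effective temperature = avg_temp - T_base = 20.5 - 6 = 14.5 C
Days = ADD / effective_temp = 301 / 14.5 = 20.8 days

20.8


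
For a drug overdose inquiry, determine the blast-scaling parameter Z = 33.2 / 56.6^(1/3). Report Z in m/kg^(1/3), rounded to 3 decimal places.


Scaled distance calculation:
W^(1/3) = 56.6^(1/3) = 3.839478
Z = R / W^(1/3) = 33.2 / 3.839478
Z = 8.647 m/kg^(1/3)

8.647


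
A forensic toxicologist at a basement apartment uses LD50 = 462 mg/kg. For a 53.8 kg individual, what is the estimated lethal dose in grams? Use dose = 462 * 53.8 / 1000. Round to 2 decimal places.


Lethal dose calculation:
Lethal dose = LD50 * body_weight / 1000
= 462 * 53.8 / 1000
= 24855.6 / 1000
= 24.86 g

24.86


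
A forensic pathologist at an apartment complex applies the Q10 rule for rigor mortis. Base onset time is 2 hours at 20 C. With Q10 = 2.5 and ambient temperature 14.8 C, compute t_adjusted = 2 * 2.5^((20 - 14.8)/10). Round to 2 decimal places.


Rigor mortis time adjustment:
Exponent = (T_ref - T_actual) / 10 = (20 - 14.8) / 10 = 0.52
Q10 factor = 2.5^0.52 = 1.61038
t_adjusted = 2 * 1.61038 = 3.22 hours

3.22


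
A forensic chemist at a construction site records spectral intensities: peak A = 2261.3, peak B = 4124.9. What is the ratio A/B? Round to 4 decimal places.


Spectral peak ratio:
Peak A = 2261.3 counts
Peak B = 4124.9 counts
Ratio = 2261.3 / 4124.9 = 0.5482

0.5482


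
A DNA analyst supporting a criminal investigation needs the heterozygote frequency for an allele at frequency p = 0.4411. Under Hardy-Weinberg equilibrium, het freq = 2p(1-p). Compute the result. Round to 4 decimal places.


Hardy-Weinberg heterozygote frequency:
q = 1 - p = 1 - 0.4411 = 0.5589
2pq = 2 * 0.4411 * 0.5589 = 0.4931

0.4931


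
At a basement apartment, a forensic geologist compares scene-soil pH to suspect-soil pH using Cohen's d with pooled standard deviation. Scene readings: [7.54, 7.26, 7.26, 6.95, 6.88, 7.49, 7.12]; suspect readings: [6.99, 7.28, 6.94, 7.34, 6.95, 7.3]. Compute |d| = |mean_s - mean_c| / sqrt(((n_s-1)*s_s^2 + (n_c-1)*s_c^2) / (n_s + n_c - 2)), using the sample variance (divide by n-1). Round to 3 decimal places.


Pooled-variance Cohen's d for soil pH comparison:
Scene mean = 50.5 / 7 = 7.214286
Suspect mean = 42.8 / 6 = 7.133333
Scene sample variance s_s^2 = 0.062795
Suspect sample variance s_c^2 = 0.036707
Pooled variance = ((n_s-1)*s_s^2 + (n_c-1)*s_c^2) / (n_s + n_c - 2) = 0.050937
Pooled SD = sqrt(0.050937) = 0.225692
Mean difference = 0.080952
|d| = |0.080952| / 0.225692 = 0.359

0.359


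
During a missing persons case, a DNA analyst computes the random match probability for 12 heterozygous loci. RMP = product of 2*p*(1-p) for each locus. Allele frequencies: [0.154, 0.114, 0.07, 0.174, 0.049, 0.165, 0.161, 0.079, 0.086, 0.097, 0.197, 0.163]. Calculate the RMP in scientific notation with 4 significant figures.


Computing RMP for 12 loci:
Locus 1: 2 * 0.154 * 0.846 = 0.260568
Locus 2: 2 * 0.114 * 0.886 = 0.202008
Locus 3: 2 * 0.07 * 0.93 = 0.1302
Locus 4: 2 * 0.174 * 0.826 = 0.287448
Locus 5: 2 * 0.049 * 0.951 = 0.093198
Locus 6: 2 * 0.165 * 0.835 = 0.27555
Locus 7: 2 * 0.161 * 0.839 = 0.270158
Locus 8: 2 * 0.079 * 0.921 = 0.145518
Locus 9: 2 * 0.086 * 0.914 = 0.157208
Locus 10: 2 * 0.097 * 0.903 = 0.175182
Locus 11: 2 * 0.197 * 0.803 = 0.316382
Locus 12: 2 * 0.163 * 0.837 = 0.272862
RMP = 4.728e-09

4.728e-09


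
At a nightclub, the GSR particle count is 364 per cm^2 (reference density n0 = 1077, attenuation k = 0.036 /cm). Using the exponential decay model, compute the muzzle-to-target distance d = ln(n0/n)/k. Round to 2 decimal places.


GSR distance calculation:
n0/n = 1077 / 364 = 2.958791
ln(n0/n) = 1.084781
d = 1.084781 / 0.036 = 30.13 cm

30.13


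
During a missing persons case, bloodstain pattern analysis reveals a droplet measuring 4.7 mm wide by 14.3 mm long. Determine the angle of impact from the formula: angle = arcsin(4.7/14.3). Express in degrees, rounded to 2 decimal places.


Blood spatter impact angle calculation:
width / length = 4.7 / 14.3 = 0.328671
angle = arcsin(0.328671)
angle = 19.19 degrees

19.19


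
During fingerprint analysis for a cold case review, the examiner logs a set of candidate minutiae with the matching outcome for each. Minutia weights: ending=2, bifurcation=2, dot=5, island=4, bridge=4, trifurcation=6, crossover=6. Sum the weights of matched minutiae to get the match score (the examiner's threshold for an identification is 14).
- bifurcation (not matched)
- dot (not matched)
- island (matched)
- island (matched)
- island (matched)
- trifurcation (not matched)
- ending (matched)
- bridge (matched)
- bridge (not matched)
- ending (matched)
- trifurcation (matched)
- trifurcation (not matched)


Weighted minutiae match score:
  bifurcation: not matched, +0
  dot: not matched, +0
  island: matched, +4 (running total 4)
  island: matched, +4 (running total 8)
  island: matched, +4 (running total 12)
  trifurcation: not matched, +0
  ending: matched, +2 (running total 14)
  bridge: matched, +4 (running total 18)
  bridge: not matched, +0
  ending: matched, +2 (running total 20)
  trifurcation: matched, +6 (running total 26)
  trifurcation: not matched, +0
Total score = 26
Threshold = 14; verdict = identification

26


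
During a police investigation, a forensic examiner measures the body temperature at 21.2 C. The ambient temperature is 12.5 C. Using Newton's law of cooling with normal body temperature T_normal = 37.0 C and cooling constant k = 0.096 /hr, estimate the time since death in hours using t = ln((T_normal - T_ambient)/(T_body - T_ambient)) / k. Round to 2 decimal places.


Using Newton's law of cooling:
t = ln((T_normal - T_ambient) / (T_body - T_ambient)) / k
T_normal - T_ambient = 24.5
T_body - T_ambient = 8.7
Ratio = 2.816092
ln(ratio) = 1.03535
t = 1.03535 / 0.096 = 10.78 hours

10.78


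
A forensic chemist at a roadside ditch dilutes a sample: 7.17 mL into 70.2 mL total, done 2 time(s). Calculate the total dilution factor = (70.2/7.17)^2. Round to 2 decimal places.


Dilution factor calculation:
Single dilution = V_total / V_sample = 70.2 / 7.17 ≈ 9.790795
Number of dilutions = 2
Total DF = (70.2 / 7.17)^2 (full precision, rounded at the end) = 95.86

95.86


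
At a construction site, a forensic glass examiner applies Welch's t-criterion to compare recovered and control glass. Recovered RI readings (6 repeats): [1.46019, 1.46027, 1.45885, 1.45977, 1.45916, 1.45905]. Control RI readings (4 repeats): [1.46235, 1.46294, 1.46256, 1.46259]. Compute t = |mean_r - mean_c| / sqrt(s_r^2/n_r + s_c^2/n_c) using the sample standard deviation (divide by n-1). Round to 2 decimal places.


Welch's t-criterion for glass RI comparison:
Recovered mean = sum / n_r = 8.75729 / 6 = 1.4595483
Control mean = sum / n_c = 5.85044 / 4 = 1.46261
Recovered sample variance s_r^2 = 3.73697e-07
Control sample variance s_c^2 = 5.98e-08
Welch SE (unpooled) = sqrt(s_r^2/n_r + s_c^2/n_c) = sqrt(6.22828e-08 + 1.495e-08) = sqrt(7.72328e-08) = 0.000277908
|mean_r - mean_c| = 0.00306167
t = 0.00306167 / 0.000277908 = 11.02

11.02


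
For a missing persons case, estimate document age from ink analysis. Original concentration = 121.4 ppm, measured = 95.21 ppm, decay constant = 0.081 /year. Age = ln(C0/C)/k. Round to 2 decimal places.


Document age estimation:
C0/C = 121.4 / 95.21 = 1.275076
ln(C0/C) = 0.243006
t = 0.243006 / 0.081 = 3.00 years

3.00


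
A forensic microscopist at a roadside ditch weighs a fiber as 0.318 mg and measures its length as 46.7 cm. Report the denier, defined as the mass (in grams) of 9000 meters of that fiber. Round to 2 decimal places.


Denier calculation:
Mass in grams = 0.318 mg / 1000 = 0.000318 g
Length in meters = 46.7 cm / 100 = 0.467 m
Linear density = mass / length = 0.000318 / 0.467 = 0.00068094 g/m
Denier = (g/m) * 9000 = 0.00068094 * 9000 = 6.13

6.13


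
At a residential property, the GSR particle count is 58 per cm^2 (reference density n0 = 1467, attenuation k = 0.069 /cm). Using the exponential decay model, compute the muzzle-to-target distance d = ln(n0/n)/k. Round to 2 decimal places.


GSR distance calculation:
n0/n = 1467 / 58 = 25.293103
ln(n0/n) = 3.230532
d = 3.230532 / 0.069 = 46.82 cm

46.82


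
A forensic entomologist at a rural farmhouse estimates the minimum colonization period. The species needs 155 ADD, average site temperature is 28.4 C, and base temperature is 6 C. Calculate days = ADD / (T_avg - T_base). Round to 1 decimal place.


Insect development time:
Effective temperature = avg_temp - T_base = 28.4 - 6 = 22.4 C
Days = ADD / effective_temp = 155 / 22.4 = 6.9 days

6.9


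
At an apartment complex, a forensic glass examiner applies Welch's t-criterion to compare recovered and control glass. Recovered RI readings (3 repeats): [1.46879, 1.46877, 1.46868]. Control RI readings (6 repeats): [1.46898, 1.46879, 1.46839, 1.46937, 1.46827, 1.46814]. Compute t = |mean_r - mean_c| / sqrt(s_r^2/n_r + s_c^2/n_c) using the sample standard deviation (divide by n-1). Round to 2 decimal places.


Welch's t-criterion for glass RI comparison:
Recovered mean = sum / n_r = 4.40624 / 3 = 1.4687467
Control mean = sum / n_c = 8.81194 / 6 = 1.4686567
Recovered sample variance s_r^2 = 3.43333e-09
Control sample variance s_c^2 = 2.23747e-07
Welch SE (unpooled) = sqrt(s_r^2/n_r + s_c^2/n_c) = sqrt(1.14444e-09 + 3.72911e-08) = sqrt(3.84355e-08) = 0.00019605
|mean_r - mean_c| = 9e-05
t = 9e-05 / 0.00019605 = 0.46

0.46


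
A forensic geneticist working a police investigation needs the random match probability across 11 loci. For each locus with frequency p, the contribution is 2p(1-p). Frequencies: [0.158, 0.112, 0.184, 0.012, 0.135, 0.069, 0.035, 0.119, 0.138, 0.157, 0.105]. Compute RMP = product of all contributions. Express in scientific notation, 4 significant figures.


Computing RMP for 11 loci:
Locus 1: 2 * 0.158 * 0.842 = 0.266072
Locus 2: 2 * 0.112 * 0.888 = 0.198912
Locus 3: 2 * 0.184 * 0.816 = 0.300288
Locus 4: 2 * 0.012 * 0.988 = 0.023712
Locus 5: 2 * 0.135 * 0.865 = 0.23355
Locus 6: 2 * 0.069 * 0.931 = 0.128478
Locus 7: 2 * 0.035 * 0.965 = 0.06755
Locus 8: 2 * 0.119 * 0.881 = 0.209678
Locus 9: 2 * 0.138 * 0.862 = 0.237912
Locus 10: 2 * 0.157 * 0.843 = 0.264702
Locus 11: 2 * 0.105 * 0.895 = 0.18795
RMP = 1.896e-09

1.896e-09


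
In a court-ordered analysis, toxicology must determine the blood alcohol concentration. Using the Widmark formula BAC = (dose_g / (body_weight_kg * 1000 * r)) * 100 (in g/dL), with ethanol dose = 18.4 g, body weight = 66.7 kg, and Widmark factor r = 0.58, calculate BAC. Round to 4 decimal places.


Applying the Widmark formula:
BAC = (dose_g / (body_wt * 1000 * r)) * 100
Denominator = 66.7 * 1000 * 0.58 = 38686
BAC = (18.4 / 38686) * 100
BAC = 0.0476 g/dL

0.0476


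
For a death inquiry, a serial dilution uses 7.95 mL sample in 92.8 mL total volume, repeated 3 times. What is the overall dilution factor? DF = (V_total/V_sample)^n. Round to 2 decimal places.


Dilution factor calculation:
Single dilution = V_total / V_sample = 92.8 / 7.95 ≈ 11.672956
Number of dilutions = 3
Total DF = (92.8 / 7.95)^3 (full precision, rounded at the end) = 1590.53

1590.53


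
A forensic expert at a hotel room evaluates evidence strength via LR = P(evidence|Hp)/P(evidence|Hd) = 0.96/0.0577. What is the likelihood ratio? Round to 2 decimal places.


Likelihood ratio calculation:
LR = P(E|Hp) / P(E|Hd)
LR = 0.96 / 0.0577
LR = 16.64

16.64


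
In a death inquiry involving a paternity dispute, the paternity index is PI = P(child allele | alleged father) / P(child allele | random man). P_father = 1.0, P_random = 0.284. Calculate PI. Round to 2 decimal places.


Paternity Index calculation:
PI = P(allele|father) / P(allele|random)
PI = 1.0 / 0.284
PI = 3.52

3.52


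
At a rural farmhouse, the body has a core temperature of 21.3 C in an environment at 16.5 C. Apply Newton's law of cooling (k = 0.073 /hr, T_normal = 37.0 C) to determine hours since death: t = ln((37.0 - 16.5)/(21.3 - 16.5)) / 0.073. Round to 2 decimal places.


Using Newton's law of cooling:
t = ln((T_normal - T_ambient) / (T_body - T_ambient)) / k
T_normal - T_ambient = 20.5
T_body - T_ambient = 4.8
Ratio = 4.270833
ln(ratio) = 1.451809
t = 1.451809 / 0.073 = 19.89 hours

19.89


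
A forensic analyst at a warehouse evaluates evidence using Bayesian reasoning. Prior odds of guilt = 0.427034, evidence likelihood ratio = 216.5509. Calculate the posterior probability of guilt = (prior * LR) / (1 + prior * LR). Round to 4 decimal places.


Bayesian evidence evaluation:
Posterior odds = prior_odds * LR = 0.427034 * 216.5509 = 92.4746
Posterior probability = posterior_odds / (1 + posterior_odds)
= 92.4746 / (1 + 92.4746)
= 92.4746 / 93.4746
= 0.9893

0.9893


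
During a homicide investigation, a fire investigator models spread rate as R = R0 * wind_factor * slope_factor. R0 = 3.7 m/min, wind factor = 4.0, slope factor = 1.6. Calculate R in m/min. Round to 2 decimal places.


Fire spread rate calculation:
R = R0 * wind_factor * slope_factor
= 3.7 * 4.0 * 1.6
= 14.8 * 1.6
= 23.68 m/min

23.68


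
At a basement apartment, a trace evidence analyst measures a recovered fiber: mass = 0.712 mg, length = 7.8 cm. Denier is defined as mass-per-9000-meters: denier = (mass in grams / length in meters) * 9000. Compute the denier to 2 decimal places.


Denier calculation:
Mass in grams = 0.712 mg / 1000 = 0.000712 g
Length in meters = 7.8 cm / 100 = 0.078 m
Linear density = mass / length = 0.000712 / 0.078 = 0.00912821 g/m
Denier = (g/m) * 9000 = 0.00912821 * 9000 = 82.15

82.15


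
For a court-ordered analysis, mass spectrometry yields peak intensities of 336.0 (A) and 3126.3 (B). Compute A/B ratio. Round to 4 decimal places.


Spectral peak ratio:
Peak A = 336.0 counts
Peak B = 3126.3 counts
Ratio = 336.0 / 3126.3 = 0.1075

0.1075


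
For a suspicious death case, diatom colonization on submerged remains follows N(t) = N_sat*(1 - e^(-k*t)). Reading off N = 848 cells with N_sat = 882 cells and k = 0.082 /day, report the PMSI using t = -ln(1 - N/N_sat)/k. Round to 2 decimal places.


PMSI from diatom colonization curve:
N / N_sat = 848 / 882 = 0.961451
1 - N/N_sat = 0.038549
ln(1 - N/N_sat) = -3.255825
t = -ln(1 - N/N_sat) / k = -(-3.255825) / 0.082 = 39.71 days

39.71


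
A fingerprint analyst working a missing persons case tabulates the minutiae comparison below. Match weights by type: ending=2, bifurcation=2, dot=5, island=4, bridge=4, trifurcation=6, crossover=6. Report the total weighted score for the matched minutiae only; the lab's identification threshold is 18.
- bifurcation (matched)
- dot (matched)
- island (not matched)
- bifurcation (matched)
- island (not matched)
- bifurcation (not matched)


Weighted minutiae match score:
  bifurcation: matched, +2 (running total 2)
  dot: matched, +5 (running total 7)
  island: not matched, +0
  bifurcation: matched, +2 (running total 9)
  island: not matched, +0
  bifurcation: not matched, +0
Total score = 9
Threshold = 18; verdict = inconclusive

9


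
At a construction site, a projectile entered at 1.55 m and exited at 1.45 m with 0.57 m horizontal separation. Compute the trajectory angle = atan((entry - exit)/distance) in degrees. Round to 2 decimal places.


Bullet trajectory angle:
Height difference = 1.55 - 1.45 = 0.1 m
angle = atan(0.1 / 0.57)
angle = atan(0.175439)
angle = 9.95 degrees

9.95


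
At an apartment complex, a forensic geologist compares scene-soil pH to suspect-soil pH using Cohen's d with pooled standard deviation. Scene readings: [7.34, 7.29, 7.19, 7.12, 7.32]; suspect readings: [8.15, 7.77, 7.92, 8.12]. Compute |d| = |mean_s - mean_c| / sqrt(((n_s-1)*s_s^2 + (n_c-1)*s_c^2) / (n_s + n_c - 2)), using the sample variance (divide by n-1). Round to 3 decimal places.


Pooled-variance Cohen's d for soil pH comparison:
Scene mean = 36.26 / 5 = 7.252
Suspect mean = 31.96 / 4 = 7.99
Scene sample variance s_s^2 = 0.00877
Suspect sample variance s_c^2 = 0.031933
Pooled variance = ((n_s-1)*s_s^2 + (n_c-1)*s_c^2) / (n_s + n_c - 2) = 0.018697
Pooled SD = sqrt(0.018697) = 0.136737
Mean difference = -0.738
|d| = |-0.738| / 0.136737 = 5.397

5.397


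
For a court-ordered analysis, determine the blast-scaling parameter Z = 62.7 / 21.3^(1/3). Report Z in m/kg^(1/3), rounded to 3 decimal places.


Scaled distance calculation:
W^(1/3) = 21.3^(1/3) = 2.772
Z = R / W^(1/3) = 62.7 / 2.772
Z = 22.619 m/kg^(1/3)

22.619


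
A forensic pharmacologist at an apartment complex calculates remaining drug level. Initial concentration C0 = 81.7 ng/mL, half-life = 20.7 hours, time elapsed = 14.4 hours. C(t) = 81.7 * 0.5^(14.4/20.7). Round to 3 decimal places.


Drug concentration decay:
Number of half-lives = t / t_half = 14.4 / 20.7 = 0.695652
Decay factor = 0.5^0.695652 = 0.61743022
C(t) = 81.7 * 0.61743022 = 50.444 ng/mL

50.444
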